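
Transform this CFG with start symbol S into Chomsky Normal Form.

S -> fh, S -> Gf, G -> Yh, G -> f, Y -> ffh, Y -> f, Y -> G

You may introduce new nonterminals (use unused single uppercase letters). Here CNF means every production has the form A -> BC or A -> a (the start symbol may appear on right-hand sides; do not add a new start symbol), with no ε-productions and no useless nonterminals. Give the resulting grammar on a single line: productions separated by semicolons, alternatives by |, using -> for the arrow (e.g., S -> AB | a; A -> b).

S -> BA | GB; A -> h; B -> f; C -> BA; G -> f | YA; Y -> f | BC | YA

No ε-productions.
After unit-elimination: S -> Gf | fh; G -> f | Yh; Y -> f | Yh | ffh.
TERM: introduce B -> f, A -> h and substitute in every rule of length ≥2.
BIN: Y -> BBA becomes Y -> BC, C -> BA.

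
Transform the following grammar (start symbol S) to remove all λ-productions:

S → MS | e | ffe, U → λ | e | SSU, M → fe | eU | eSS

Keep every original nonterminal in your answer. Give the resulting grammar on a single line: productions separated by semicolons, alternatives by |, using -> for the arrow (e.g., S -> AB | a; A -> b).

S -> e | MS | ffe; M -> e | eU | fe | eSS; U -> e | SS | SSU

Nullable set: {U}.
M -> eU: U nullable, giving e | eU.
Drop U -> λ.
U -> SSU: U nullable, giving SS | SSU.
Unchanged (no nullable symbols): S -> MS; S -> e; S -> ffe; M -> eSS; M -> fe; U -> e.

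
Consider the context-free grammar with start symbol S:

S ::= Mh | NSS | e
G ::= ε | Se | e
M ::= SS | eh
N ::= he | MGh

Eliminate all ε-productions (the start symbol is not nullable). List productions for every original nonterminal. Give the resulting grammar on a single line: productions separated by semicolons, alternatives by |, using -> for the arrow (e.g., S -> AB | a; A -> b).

Nullable set: {G}.
Drop G -> ε.
N -> MGh: G nullable, giving MGh | Mh.
Unchanged (no nullable symbols): S -> Mh; S -> NSS; S -> e; G -> Se; G -> e; M -> SS; M -> eh; N -> he.

S -> e | Mh | NSS; G -> e | Se; M -> SS | eh; N -> Mh | he | MGh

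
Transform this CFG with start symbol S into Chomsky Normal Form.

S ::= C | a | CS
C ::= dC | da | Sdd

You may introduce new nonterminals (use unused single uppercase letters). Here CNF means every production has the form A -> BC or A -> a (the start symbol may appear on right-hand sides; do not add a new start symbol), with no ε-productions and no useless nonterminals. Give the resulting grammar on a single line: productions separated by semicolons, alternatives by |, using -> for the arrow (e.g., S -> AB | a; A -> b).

S -> a | AB | AC | CS | SE; A -> d; B -> a; C -> AB | AC | SD; D -> AA; E -> AA

No ε-productions.
After unit-elimination: S -> a | CS | dC | da | Sdd; C -> dC | da | Sdd.
TERM: introduce B -> a, A -> d and substitute in every rule of length ≥2.
BIN: C -> SAA becomes C -> SD, D -> AA; S -> SAA becomes S -> SE, E -> AA.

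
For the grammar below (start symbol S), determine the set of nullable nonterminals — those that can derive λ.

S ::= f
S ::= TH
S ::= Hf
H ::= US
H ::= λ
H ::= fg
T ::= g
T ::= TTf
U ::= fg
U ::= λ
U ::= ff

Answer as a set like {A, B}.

Directly nullable (have an ε-rule): {H, U}.
Not nullable: S, T — each has a terminal in every rule's right-hand side or depends on a non-nullable symbol.

{H, U}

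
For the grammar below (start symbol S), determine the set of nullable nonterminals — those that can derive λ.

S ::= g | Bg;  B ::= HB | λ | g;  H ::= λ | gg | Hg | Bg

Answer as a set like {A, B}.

{B, H}

Directly nullable (have an ε-rule): {B, H}.
Not nullable: S — each has a terminal in every rule's right-hand side or depends on a non-nullable symbol.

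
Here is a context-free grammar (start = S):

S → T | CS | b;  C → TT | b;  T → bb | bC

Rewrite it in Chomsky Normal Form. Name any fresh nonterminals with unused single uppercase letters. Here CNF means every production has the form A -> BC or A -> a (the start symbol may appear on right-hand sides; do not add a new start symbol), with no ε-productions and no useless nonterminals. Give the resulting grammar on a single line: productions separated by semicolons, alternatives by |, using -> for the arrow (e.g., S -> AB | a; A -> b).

No ε-productions.
After unit-elimination: S -> b | CS | bC | bb; C -> b | TT; T -> bC | bb.
TERM: introduce A -> b and substitute in every rule of length ≥2.

S -> b | AA | AC | CS; A -> b; C -> b | TT; T -> AA | AC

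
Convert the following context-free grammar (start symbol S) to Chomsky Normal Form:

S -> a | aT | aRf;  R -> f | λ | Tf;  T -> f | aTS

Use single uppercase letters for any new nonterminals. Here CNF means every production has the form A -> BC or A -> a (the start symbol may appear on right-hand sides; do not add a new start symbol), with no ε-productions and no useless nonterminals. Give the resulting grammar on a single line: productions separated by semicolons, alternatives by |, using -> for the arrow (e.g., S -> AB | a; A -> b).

Nullable: {R}; after ε-elimination: S -> a | aT | af | aRf; R -> f | Tf; T -> f | aTS.
No unit productions to eliminate.
TERM: introduce B -> a, A -> f and substitute in every rule of length ≥2.
BIN: S -> BRA becomes S -> BC, C -> RA; T -> BTS becomes T -> BD, D -> TS.

S -> a | BA | BC | BT; A -> f; B -> a; C -> RA; D -> TS; R -> f | TA; T -> f | BD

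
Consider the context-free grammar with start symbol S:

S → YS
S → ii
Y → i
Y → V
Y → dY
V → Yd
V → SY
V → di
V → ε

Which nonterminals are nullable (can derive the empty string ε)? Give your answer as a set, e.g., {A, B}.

{V, Y}

Directly nullable (have an ε-rule): {V}.
Y is nullable via Y -> V (every symbol on the right is already known nullable).
Not nullable: S — each has a terminal in every rule's right-hand side or depends on a non-nullable symbol.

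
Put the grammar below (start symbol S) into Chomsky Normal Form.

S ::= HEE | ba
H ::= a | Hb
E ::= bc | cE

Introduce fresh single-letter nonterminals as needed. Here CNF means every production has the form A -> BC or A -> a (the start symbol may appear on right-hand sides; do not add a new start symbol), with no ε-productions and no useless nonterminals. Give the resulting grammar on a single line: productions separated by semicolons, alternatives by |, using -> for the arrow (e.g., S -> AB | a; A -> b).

No ε-productions.
No unit productions to eliminate.
TERM: introduce C -> a, A -> b, B -> c and substitute in every rule of length ≥2.
BIN: S -> HEE becomes S -> HD, D -> EE.

S -> AC | HD; A -> b; B -> c; C -> a; D -> EE; E -> AB | BE; H -> a | HA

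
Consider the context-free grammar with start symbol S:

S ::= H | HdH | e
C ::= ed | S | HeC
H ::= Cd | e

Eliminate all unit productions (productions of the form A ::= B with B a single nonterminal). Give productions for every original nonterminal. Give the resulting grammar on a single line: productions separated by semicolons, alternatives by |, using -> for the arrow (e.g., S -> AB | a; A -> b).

S -> e | Cd | HdH; C -> e | Cd | ed | HdH | HeC; H -> e | Cd

Unit productions: C->S, S->H.
Unit pairs (A ⇒* B via units): (C,H), (C,S), (S,H).
S: inherits non-unit rules of {H, S} → Cd | HdH | e.
C: inherits non-unit rules of {C, H, S} → Cd | HdH | HeC | e | ed.
H: inherits non-unit rules of {H} → Cd | e.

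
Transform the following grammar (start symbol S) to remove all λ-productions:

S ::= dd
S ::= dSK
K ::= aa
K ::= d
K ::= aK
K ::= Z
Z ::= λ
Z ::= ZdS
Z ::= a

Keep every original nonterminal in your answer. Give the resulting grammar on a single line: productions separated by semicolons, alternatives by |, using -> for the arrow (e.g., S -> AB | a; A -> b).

Nullable set: {K, Z}.
S -> dSK: K nullable, giving dS | dSK.
K -> Z: Z nullable, giving Z.
K -> aK: K nullable, giving a | aK.
Drop Z -> λ.
Z -> ZdS: Z nullable, giving ZdS | dS.
Unchanged (no nullable symbols): S -> dd; K -> aa; K -> d; Z -> a.

S -> dS | dd | dSK; K -> Z | a | d | aK | aa; Z -> a | dS | ZdS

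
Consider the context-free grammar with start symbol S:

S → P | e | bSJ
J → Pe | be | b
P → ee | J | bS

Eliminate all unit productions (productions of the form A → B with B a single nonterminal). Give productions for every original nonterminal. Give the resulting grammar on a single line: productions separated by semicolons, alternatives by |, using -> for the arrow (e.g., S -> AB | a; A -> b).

S -> b | e | Pe | bS | be | ee | bSJ; J -> b | Pe | be; P -> b | Pe | bS | be | ee

Unit productions: P->J, S->P.
Unit pairs (A ⇒* B via units): (P,J), (S,J), (S,P).
S: inherits non-unit rules of {J, P, S} → Pe | b | bS | bSJ | be | e | ee.
J: inherits non-unit rules of {J} → Pe | b | be.
P: inherits non-unit rules of {J, P} → Pe | b | bS | be | ee.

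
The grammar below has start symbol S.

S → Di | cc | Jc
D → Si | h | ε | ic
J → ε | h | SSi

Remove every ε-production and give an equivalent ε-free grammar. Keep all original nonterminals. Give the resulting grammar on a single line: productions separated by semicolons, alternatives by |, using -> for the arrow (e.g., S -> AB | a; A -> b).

S -> c | i | Di | Jc | cc; D -> h | Si | ic; J -> h | SSi

Nullable set: {D, J}.
S -> Di: D nullable, giving Di | i.
S -> Jc: J nullable, giving Jc | c.
Drop D -> ε.
Drop J -> ε.
Unchanged (no nullable symbols): S -> cc; D -> Si; D -> h; D -> ic; J -> SSi; J -> h.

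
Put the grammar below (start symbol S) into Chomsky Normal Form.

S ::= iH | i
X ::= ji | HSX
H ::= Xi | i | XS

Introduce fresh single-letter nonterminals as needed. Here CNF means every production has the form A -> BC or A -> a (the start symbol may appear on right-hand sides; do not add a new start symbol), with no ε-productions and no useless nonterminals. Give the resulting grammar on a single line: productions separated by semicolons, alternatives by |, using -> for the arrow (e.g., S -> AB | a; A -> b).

No ε-productions.
No unit productions to eliminate.
TERM: introduce A -> i, B -> j and substitute in every rule of length ≥2.
BIN: X -> HSX becomes X -> HC, C -> SX.

S -> i | AH; A -> i; B -> j; C -> SX; H -> i | XA | XS; X -> BA | HC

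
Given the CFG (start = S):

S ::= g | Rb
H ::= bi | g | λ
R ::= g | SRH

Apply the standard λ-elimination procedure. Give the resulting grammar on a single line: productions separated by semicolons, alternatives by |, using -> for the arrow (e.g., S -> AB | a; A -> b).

Nullable set: {H}.
Drop H -> λ.
R -> SRH: H nullable, giving SR | SRH.
Unchanged (no nullable symbols): S -> Rb; S -> g; H -> bi; H -> g; R -> g.

S -> g | Rb; H -> g | bi; R -> g | SR | SRH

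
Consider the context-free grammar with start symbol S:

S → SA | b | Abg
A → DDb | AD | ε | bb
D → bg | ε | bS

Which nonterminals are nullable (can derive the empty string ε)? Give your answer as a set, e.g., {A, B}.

Directly nullable (have an ε-rule): {A, D}.
Not nullable: S — each has a terminal in every rule's right-hand side or depends on a non-nullable symbol.

{A, D}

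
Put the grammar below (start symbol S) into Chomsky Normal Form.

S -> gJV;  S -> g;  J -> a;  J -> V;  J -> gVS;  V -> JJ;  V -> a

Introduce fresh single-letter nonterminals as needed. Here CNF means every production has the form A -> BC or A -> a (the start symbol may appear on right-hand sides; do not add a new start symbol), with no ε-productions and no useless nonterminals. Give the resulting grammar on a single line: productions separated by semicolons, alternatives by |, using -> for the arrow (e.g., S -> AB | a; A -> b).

No ε-productions.
After unit-elimination: S -> g | gJV; J -> a | JJ | gVS; V -> a | JJ.
TERM: introduce A -> g and substitute in every rule of length ≥2.
BIN: J -> AVS becomes J -> AB, B -> VS; S -> AJV becomes S -> AC, C -> JV.

S -> g | AC; A -> g; B -> VS; C -> JV; J -> a | AB | JJ; V -> a | JJ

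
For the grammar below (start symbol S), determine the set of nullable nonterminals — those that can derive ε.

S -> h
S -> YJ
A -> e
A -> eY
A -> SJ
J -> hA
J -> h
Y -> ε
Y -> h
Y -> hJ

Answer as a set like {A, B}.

{Y}

Directly nullable (have an ε-rule): {Y}.
Not nullable: A, J, S — each has a terminal in every rule's right-hand side or depends on a non-nullable symbol.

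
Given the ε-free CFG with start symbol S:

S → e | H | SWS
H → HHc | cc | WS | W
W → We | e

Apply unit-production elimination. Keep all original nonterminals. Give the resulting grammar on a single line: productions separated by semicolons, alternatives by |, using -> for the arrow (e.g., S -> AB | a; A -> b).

Unit productions: H->W, S->H.
Unit pairs (A ⇒* B via units): (H,W), (S,H), (S,W).
S: inherits non-unit rules of {H, S, W} → HHc | SWS | WS | We | cc | e.
H: inherits non-unit rules of {H, W} → HHc | WS | We | cc | e.
W: inherits non-unit rules of {W} → We | e.

S -> e | WS | We | cc | HHc | SWS; H -> e | WS | We | cc | HHc; W -> e | We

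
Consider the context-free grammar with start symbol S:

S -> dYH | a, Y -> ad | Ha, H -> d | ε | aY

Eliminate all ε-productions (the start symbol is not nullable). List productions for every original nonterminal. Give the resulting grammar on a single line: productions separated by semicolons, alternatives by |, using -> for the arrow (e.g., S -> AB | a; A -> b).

Nullable set: {H}.
S -> dYH: H nullable, giving dY | dYH.
Drop H -> ε.
Y -> Ha: H nullable, giving Ha | a.
Unchanged (no nullable symbols): S -> a; H -> aY; H -> d; Y -> ad.

S -> a | dY | dYH; H -> d | aY; Y -> a | Ha | ad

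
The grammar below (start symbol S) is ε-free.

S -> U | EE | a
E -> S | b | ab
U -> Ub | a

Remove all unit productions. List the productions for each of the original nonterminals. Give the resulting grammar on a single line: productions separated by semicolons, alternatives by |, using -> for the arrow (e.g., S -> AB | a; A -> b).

Unit productions: E->S, S->U.
Unit pairs (A ⇒* B via units): (E,S), (E,U), (S,U).
S: inherits non-unit rules of {S, U} → EE | Ub | a.
E: inherits non-unit rules of {E, S, U} → EE | Ub | a | ab | b.
U: inherits non-unit rules of {U} → Ub | a.

S -> a | EE | Ub; E -> a | b | EE | Ub | ab; U -> a | Ub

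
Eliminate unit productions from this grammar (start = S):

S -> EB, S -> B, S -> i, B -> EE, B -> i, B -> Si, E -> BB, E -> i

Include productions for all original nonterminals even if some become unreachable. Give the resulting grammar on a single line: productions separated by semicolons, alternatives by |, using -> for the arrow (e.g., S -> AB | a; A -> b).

Unit productions: S->B.
Unit pairs (A ⇒* B via units): (S,B).
S: inherits non-unit rules of {B, S} → EB | EE | Si | i.
B: inherits non-unit rules of {B} → EE | Si | i.
E: inherits non-unit rules of {E} → BB | i.

S -> i | EB | EE | Si; B -> i | EE | Si; E -> i | BB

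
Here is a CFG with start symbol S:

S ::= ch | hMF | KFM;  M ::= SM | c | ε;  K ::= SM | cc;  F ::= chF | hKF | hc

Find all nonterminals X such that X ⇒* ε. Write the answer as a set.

Directly nullable (have an ε-rule): {M}.
Not nullable: F, K, S — each has a terminal in every rule's right-hand side or depends on a non-nullable symbol.

{M}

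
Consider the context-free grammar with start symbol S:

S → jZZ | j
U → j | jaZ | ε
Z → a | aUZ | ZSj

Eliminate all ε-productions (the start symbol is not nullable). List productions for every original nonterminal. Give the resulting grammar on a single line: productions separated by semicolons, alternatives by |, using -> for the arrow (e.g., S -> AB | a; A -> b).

S -> j | jZZ; U -> j | jaZ; Z -> a | aZ | ZSj | aUZ

Nullable set: {U}.
Drop U -> ε.
Z -> aUZ: U nullable, giving aUZ | aZ.
Unchanged (no nullable symbols): S -> j; S -> jZZ; U -> j; U -> jaZ; Z -> ZSj; Z -> a.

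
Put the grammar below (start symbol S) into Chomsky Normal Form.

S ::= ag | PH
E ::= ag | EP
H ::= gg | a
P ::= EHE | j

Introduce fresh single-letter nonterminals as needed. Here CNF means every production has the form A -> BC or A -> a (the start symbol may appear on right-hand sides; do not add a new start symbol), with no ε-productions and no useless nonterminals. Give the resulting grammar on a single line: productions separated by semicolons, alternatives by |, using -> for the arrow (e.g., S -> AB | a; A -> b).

S -> AB | PH; A -> a; B -> g; C -> HE; E -> AB | EP; H -> a | BB; P -> j | EC

No ε-productions.
No unit productions to eliminate.
TERM: introduce A -> a, B -> g and substitute in every rule of length ≥2.
BIN: P -> EHE becomes P -> EC, C -> HE.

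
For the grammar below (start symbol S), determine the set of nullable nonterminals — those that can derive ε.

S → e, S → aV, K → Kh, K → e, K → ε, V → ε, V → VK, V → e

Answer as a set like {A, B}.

{K, V}

Directly nullable (have an ε-rule): {K, V}.
Not nullable: S — each has a terminal in every rule's right-hand side or depends on a non-nullable symbol.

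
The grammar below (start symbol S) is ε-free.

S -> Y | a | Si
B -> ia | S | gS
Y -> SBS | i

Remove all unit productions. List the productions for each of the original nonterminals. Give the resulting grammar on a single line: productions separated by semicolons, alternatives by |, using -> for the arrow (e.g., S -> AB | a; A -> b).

S -> a | i | Si | SBS; B -> a | i | Si | gS | ia | SBS; Y -> i | SBS

Unit productions: B->S, S->Y.
Unit pairs (A ⇒* B via units): (B,S), (B,Y), (S,Y).
S: inherits non-unit rules of {S, Y} → SBS | Si | a | i.
B: inherits non-unit rules of {B, S, Y} → SBS | Si | a | gS | i | ia.
Y: inherits non-unit rules of {Y} → SBS | i.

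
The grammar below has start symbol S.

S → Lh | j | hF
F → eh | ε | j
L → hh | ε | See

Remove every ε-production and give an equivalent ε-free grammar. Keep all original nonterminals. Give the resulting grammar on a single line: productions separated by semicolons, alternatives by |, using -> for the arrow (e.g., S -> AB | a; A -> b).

Nullable set: {F, L}.
S -> Lh: L nullable, giving Lh | h.
S -> hF: F nullable, giving h | hF.
Drop F -> ε.
Drop L -> ε.
Unchanged (no nullable symbols): S -> j; F -> eh; F -> j; L -> See; L -> hh.

S -> h | j | Lh | hF; F -> j | eh; L -> hh | See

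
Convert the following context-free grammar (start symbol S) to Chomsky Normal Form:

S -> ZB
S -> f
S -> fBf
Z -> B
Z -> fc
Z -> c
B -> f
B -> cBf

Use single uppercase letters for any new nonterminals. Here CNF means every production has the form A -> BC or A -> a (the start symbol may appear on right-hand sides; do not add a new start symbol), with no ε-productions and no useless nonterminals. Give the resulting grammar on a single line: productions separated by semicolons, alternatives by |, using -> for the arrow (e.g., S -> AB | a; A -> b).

S -> f | CE | ZB; A -> c; B -> f | AD; C -> f; D -> BC; E -> BC; F -> BC; Z -> c | f | AF | CA

No ε-productions.
After unit-elimination: S -> f | ZB | fBf; B -> f | cBf; Z -> c | f | fc | cBf.
TERM: introduce A -> c, C -> f and substitute in every rule of length ≥2.
BIN: B -> ABC becomes B -> AD, D -> BC; S -> CBC becomes S -> CE, E -> BC; Z -> ABC becomes Z -> AF, F -> BC.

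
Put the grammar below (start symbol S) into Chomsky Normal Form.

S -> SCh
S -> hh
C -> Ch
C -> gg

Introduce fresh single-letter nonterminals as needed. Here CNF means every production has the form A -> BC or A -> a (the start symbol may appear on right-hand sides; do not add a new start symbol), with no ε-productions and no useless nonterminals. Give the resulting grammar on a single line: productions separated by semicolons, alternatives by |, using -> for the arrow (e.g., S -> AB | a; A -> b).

S -> AA | SD; A -> h; B -> g; C -> BB | CA; D -> CA

No ε-productions.
No unit productions to eliminate.
TERM: introduce B -> g, A -> h and substitute in every rule of length ≥2.
BIN: S -> SCA becomes S -> SD, D -> CA.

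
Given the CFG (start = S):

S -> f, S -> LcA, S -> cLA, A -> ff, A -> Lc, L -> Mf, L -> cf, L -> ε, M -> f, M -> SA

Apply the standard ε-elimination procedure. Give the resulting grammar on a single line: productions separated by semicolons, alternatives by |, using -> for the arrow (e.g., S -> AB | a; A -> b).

Nullable set: {L}.
S -> LcA: L nullable, giving LcA | cA.
S -> cLA: L nullable, giving cA | cLA.
A -> Lc: L nullable, giving Lc | c.
Drop L -> ε.
Unchanged (no nullable symbols): S -> f; A -> ff; L -> Mf; L -> cf; M -> SA; M -> f.

S -> f | cA | LcA | cLA; A -> c | Lc | ff; L -> Mf | cf; M -> f | SA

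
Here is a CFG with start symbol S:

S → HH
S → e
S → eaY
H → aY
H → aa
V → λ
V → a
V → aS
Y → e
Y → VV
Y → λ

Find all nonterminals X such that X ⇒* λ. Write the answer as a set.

{V, Y}

Directly nullable (have an ε-rule): {V, Y}.
Not nullable: H, S — each has a terminal in every rule's right-hand side or depends on a non-nullable symbol.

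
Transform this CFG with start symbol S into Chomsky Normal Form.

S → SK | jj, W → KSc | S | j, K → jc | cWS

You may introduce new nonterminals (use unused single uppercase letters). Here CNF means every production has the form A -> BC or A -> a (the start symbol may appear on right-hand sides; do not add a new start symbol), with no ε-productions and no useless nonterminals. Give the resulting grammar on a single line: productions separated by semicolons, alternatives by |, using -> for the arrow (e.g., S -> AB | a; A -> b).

No ε-productions.
After unit-elimination: S -> SK | jj; K -> jc | cWS; W -> j | SK | jj | KSc.
TERM: introduce A -> c, B -> j and substitute in every rule of length ≥2.
BIN: K -> AWS becomes K -> AC, C -> WS; W -> KSA becomes W -> KD, D -> SA.

S -> BB | SK; A -> c; B -> j; C -> WS; D -> SA; K -> AC | BA; W -> j | BB | KD | SK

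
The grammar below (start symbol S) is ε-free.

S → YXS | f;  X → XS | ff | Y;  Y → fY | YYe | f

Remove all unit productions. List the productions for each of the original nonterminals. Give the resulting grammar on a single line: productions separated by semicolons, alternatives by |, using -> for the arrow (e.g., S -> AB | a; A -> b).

S -> f | YXS; X -> f | XS | fY | ff | YYe; Y -> f | fY | YYe

Unit productions: X->Y.
Unit pairs (A ⇒* B via units): (X,Y).
S: inherits non-unit rules of {S} → YXS | f.
X: inherits non-unit rules of {X, Y} → XS | YYe | f | fY | ff.
Y: inherits non-unit rules of {Y} → YYe | f | fY.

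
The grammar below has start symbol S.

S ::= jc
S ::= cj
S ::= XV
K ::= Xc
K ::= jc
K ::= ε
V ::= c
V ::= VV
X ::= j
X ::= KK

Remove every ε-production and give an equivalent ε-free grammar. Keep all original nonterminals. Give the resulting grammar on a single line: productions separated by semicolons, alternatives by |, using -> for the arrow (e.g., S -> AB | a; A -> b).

Nullable set: {K, X}.
S -> XV: X nullable, giving V | XV.
Drop K -> ε.
K -> Xc: X nullable, giving Xc | c.
X -> KK: K, K nullable, giving K | KK.
Unchanged (no nullable symbols): S -> cj; S -> jc; K -> jc; V -> VV; V -> c; X -> j.

S -> V | XV | cj | jc; K -> c | Xc | jc; V -> c | VV; X -> K | j | KK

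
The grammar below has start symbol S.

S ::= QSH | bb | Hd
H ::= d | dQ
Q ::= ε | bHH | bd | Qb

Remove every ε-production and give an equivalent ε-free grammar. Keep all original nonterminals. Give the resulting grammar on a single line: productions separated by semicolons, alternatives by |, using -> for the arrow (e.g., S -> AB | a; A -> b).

Nullable set: {Q}.
S -> QSH: Q nullable, giving QSH | SH.
H -> dQ: Q nullable, giving d | dQ.
Drop Q -> ε.
Q -> Qb: Q nullable, giving Qb | b.
Unchanged (no nullable symbols): S -> Hd; S -> bb; H -> d; Q -> bHH; Q -> bd.

S -> Hd | SH | bb | QSH; H -> d | dQ; Q -> b | Qb | bd | bHH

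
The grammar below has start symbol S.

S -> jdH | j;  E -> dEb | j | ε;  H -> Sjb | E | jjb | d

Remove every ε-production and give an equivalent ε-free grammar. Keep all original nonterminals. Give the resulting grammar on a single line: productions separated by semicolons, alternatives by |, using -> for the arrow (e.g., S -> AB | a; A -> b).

S -> j | jd | jdH; E -> j | db | dEb; H -> E | d | Sjb | jjb

Nullable set: {E, H}.
S -> jdH: H nullable, giving jd | jdH.
Drop E -> ε.
E -> dEb: E nullable, giving dEb | db.
H -> E: E nullable, giving E.
Unchanged (no nullable symbols): S -> j; E -> j; H -> Sjb; H -> d; H -> jjb.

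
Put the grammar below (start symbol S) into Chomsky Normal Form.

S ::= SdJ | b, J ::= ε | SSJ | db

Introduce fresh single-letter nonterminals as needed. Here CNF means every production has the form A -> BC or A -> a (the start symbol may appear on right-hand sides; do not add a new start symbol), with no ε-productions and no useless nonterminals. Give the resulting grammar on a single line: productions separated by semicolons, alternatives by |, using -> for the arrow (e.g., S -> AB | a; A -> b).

S -> b | SA | SD; A -> d; B -> b; C -> SJ; D -> AJ; J -> AB | SC | SS

Nullable: {J}; after ε-elimination: S -> b | Sd | SdJ; J -> SS | db | SSJ.
No unit productions to eliminate.
TERM: introduce B -> b, A -> d and substitute in every rule of length ≥2.
BIN: J -> SSJ becomes J -> SC, C -> SJ; S -> SAJ becomes S -> SD, D -> AJ.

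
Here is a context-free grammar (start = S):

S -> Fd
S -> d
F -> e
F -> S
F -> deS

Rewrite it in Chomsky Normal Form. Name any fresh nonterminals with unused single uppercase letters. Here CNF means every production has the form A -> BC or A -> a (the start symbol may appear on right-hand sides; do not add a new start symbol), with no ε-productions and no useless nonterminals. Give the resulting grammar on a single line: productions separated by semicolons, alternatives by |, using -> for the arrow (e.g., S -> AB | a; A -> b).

No ε-productions.
After unit-elimination: S -> d | Fd; F -> d | e | Fd | deS.
TERM: introduce A -> d, B -> e and substitute in every rule of length ≥2.
BIN: F -> ABS becomes F -> AC, C -> BS.

S -> d | FA; A -> d; B -> e; C -> BS; F -> d | e | AC | FA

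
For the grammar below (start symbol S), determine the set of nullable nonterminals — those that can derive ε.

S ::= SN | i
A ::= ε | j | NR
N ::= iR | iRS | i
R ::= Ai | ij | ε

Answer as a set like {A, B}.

{A, R}

Directly nullable (have an ε-rule): {A, R}.
Not nullable: N, S — each has a terminal in every rule's right-hand side or depends on a non-nullable symbol.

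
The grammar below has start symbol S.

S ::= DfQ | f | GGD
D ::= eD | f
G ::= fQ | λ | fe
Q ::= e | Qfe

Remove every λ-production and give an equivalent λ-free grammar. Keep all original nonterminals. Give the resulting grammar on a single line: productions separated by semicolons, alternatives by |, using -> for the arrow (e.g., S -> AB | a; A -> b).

Nullable set: {G}.
S -> GGD: G, G nullable, giving D | GD | GGD.
Drop G -> λ.
Unchanged (no nullable symbols): S -> DfQ; S -> f; D -> eD; D -> f; G -> fQ; G -> fe; Q -> Qfe; Q -> e.

S -> D | f | GD | DfQ | GGD; D -> f | eD; G -> fQ | fe; Q -> e | Qfe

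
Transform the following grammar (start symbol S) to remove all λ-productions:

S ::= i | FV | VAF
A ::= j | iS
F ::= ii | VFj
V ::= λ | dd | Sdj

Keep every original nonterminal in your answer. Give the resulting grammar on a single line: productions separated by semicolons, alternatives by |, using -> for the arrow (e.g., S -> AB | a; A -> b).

S -> F | i | AF | FV | VAF; A -> j | iS; F -> Fj | ii | VFj; V -> dd | Sdj

Nullable set: {V}.
S -> FV: V nullable, giving F | FV.
S -> VAF: V nullable, giving AF | VAF.
F -> VFj: V nullable, giving Fj | VFj.
Drop V -> λ.
Unchanged (no nullable symbols): S -> i; A -> iS; A -> j; F -> ii; V -> Sdj; V -> dd.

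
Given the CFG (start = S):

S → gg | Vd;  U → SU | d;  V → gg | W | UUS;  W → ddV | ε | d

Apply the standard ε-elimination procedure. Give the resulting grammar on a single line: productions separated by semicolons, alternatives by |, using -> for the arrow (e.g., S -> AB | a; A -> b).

S -> d | Vd | gg; U -> d | SU; V -> W | gg | UUS; W -> d | dd | ddV

Nullable set: {V, W}.
S -> Vd: V nullable, giving Vd | d.
V -> W: W nullable, giving W.
Drop W -> ε.
W -> ddV: V nullable, giving dd | ddV.
Unchanged (no nullable symbols): S -> gg; U -> SU; U -> d; V -> UUS; V -> gg; W -> d.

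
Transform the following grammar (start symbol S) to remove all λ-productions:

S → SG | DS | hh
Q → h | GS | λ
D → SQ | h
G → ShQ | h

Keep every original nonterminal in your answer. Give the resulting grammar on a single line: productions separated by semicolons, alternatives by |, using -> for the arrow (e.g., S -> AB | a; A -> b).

S -> DS | SG | hh; D -> S | h | SQ; G -> h | Sh | ShQ; Q -> h | GS

Nullable set: {Q}.
D -> SQ: Q nullable, giving S | SQ.
G -> ShQ: Q nullable, giving Sh | ShQ.
Drop Q -> λ.
Unchanged (no nullable symbols): S -> DS; S -> SG; S -> hh; D -> h; G -> h; Q -> GS; Q -> h.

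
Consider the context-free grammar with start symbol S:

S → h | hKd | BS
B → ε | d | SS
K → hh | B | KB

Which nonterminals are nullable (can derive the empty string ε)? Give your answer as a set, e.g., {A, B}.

{B, K}

Directly nullable (have an ε-rule): {B}.
K is nullable via K -> B (every symbol on the right is already known nullable).
Not nullable: S — each has a terminal in every rule's right-hand side or depends on a non-nullable symbol.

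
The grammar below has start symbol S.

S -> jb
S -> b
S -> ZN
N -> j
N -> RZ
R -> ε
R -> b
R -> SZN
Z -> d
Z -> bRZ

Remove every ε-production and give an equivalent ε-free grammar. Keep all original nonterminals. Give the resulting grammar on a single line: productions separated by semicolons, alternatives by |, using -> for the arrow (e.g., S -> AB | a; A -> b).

Nullable set: {R}.
N -> RZ: R nullable, giving RZ | Z.
Drop R -> ε.
Z -> bRZ: R nullable, giving bRZ | bZ.
Unchanged (no nullable symbols): S -> ZN; S -> b; S -> jb; N -> j; R -> SZN; R -> b; Z -> d.

S -> b | ZN | jb; N -> Z | j | RZ; R -> b | SZN; Z -> d | bZ | bRZ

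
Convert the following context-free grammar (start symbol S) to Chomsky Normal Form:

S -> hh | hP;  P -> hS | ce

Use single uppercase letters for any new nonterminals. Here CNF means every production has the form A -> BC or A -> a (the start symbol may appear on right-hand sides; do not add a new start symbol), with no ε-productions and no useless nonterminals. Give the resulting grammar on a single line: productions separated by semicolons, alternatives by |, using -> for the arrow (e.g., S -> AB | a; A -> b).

No ε-productions.
No unit productions to eliminate.
TERM: introduce A -> c, B -> e, C -> h and substitute in every rule of length ≥2.

S -> CC | CP; A -> c; B -> e; C -> h; P -> AB | CS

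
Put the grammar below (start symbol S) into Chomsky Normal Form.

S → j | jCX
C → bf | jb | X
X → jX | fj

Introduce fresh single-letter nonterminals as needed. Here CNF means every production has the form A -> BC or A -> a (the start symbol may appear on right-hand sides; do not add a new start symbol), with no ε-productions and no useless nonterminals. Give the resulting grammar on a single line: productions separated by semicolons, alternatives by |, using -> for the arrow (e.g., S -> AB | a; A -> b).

No ε-productions.
After unit-elimination: S -> j | jCX; C -> bf | fj | jX | jb; X -> fj | jX.
TERM: introduce A -> b, B -> f, D -> j and substitute in every rule of length ≥2.
BIN: S -> DCX becomes S -> DE, E -> CX.

S -> j | DE; A -> b; B -> f; C -> AB | BD | DA | DX; D -> j; E -> CX; X -> BD | DX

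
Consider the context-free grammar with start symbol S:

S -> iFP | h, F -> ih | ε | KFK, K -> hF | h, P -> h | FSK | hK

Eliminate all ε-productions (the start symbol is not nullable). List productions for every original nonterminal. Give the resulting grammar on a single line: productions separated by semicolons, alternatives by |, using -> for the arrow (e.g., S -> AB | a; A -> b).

Nullable set: {F}.
S -> iFP: F nullable, giving iFP | iP.
Drop F -> ε.
F -> KFK: F nullable, giving KFK | KK.
K -> hF: F nullable, giving h | hF.
P -> FSK: F nullable, giving FSK | SK.
Unchanged (no nullable symbols): S -> h; F -> ih; K -> h; P -> h; P -> hK.

S -> h | iP | iFP; F -> KK | ih | KFK; K -> h | hF; P -> h | SK | hK | FSK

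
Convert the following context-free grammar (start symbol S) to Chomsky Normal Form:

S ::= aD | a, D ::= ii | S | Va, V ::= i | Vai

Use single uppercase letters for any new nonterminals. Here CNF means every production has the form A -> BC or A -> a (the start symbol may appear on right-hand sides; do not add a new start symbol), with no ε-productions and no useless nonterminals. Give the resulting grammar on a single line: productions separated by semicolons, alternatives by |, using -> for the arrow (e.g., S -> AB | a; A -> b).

No ε-productions.
After unit-elimination: S -> a | aD; D -> a | Va | aD | ii; V -> i | Vai.
TERM: introduce A -> a, B -> i and substitute in every rule of length ≥2.
BIN: V -> VAB becomes V -> VC, C -> AB.

S -> a | AD; A -> a; B -> i; C -> AB; D -> a | AD | BB | VA; V -> i | VC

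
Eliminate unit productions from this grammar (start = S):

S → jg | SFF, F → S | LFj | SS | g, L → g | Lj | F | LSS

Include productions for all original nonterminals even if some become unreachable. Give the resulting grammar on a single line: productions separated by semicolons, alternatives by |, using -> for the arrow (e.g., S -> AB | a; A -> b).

S -> jg | SFF; F -> g | SS | jg | LFj | SFF; L -> g | Lj | SS | jg | LFj | LSS | SFF

Unit productions: F->S, L->F.
Unit pairs (A ⇒* B via units): (F,S), (L,F), (L,S).
S: inherits non-unit rules of {S} → SFF | jg.
F: inherits non-unit rules of {F, S} → LFj | SFF | SS | g | jg.
L: inherits non-unit rules of {F, L, S} → LFj | LSS | Lj | SFF | SS | g | jg.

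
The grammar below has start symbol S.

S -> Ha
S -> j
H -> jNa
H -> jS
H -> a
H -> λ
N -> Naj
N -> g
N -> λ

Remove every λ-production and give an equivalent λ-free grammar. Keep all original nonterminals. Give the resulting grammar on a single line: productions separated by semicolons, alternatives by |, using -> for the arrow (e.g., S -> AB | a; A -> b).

S -> a | j | Ha; H -> a | jS | ja | jNa; N -> g | aj | Naj

Nullable set: {H, N}.
S -> Ha: H nullable, giving Ha | a.
Drop H -> λ.
H -> jNa: N nullable, giving jNa | ja.
Drop N -> λ.
N -> Naj: N nullable, giving Naj | aj.
Unchanged (no nullable symbols): S -> j; H -> a; H -> jS; N -> g.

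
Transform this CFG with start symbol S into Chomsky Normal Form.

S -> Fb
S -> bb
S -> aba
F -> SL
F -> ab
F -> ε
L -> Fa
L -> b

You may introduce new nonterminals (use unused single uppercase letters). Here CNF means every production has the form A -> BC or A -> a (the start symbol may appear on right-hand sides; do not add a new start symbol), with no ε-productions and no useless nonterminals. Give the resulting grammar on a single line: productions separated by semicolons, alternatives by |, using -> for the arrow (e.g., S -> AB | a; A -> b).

Nullable: {F}; after ε-elimination: S -> b | Fb | bb | aba; F -> SL | ab; L -> a | b | Fa.
No unit productions to eliminate.
TERM: introduce A -> a, B -> b and substitute in every rule of length ≥2.
BIN: S -> ABA becomes S -> AC, C -> BA.

S -> b | AC | BB | FB; A -> a; B -> b; C -> BA; F -> AB | SL; L -> a | b | FA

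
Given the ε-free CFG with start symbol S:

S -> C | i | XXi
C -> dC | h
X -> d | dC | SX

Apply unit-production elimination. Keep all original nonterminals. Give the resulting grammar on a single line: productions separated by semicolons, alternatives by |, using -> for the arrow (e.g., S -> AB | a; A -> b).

Unit productions: S->C.
Unit pairs (A ⇒* B via units): (S,C).
S: inherits non-unit rules of {C, S} → XXi | dC | h | i.
C: inherits non-unit rules of {C} → dC | h.
X: inherits non-unit rules of {X} → SX | d | dC.

S -> h | i | dC | XXi; C -> h | dC; X -> d | SX | dC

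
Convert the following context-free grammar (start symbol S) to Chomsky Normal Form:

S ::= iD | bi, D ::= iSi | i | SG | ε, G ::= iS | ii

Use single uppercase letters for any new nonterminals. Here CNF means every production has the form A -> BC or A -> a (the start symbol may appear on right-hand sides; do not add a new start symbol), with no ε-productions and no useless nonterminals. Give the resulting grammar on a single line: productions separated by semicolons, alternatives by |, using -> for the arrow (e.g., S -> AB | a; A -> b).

Nullable: {D}; after ε-elimination: S -> i | bi | iD; D -> i | SG | iSi; G -> iS | ii.
No unit productions to eliminate.
TERM: introduce B -> b, A -> i and substitute in every rule of length ≥2.
BIN: D -> ASA becomes D -> AC, C -> SA.

S -> i | AD | BA; A -> i; B -> b; C -> SA; D -> i | AC | SG; G -> AA | AS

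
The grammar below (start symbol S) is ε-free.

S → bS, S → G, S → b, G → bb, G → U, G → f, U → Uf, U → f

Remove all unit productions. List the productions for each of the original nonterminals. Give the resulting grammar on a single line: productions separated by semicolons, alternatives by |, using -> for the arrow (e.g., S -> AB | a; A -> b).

S -> b | f | Uf | bS | bb; G -> f | Uf | bb; U -> f | Uf

Unit productions: G->U, S->G.
Unit pairs (A ⇒* B via units): (G,U), (S,G), (S,U).
S: inherits non-unit rules of {G, S, U} → Uf | b | bS | bb | f.
G: inherits non-unit rules of {G, U} → Uf | bb | f.
U: inherits non-unit rules of {U} → Uf | f.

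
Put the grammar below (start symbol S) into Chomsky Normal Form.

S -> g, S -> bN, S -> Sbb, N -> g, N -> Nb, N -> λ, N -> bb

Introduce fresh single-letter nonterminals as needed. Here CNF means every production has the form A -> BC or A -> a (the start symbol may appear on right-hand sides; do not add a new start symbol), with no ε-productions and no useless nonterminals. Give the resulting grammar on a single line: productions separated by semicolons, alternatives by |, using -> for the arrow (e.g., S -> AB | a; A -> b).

S -> b | g | AN | SB; A -> b; B -> AA; N -> b | g | AA | NA

Nullable: {N}; after ε-elimination: S -> b | g | bN | Sbb; N -> b | g | Nb | bb.
No unit productions to eliminate.
TERM: introduce A -> b and substitute in every rule of length ≥2.
BIN: S -> SAA becomes S -> SB, B -> AA.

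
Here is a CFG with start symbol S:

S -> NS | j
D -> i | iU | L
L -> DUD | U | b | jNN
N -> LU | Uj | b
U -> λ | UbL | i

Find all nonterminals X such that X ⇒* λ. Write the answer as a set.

{D, L, N, U}

Directly nullable (have an ε-rule): {U}.
L is nullable via L -> U (every symbol on the right is already known nullable).
N is nullable via N -> LU (every symbol on the right is already known nullable).
D is nullable via D -> L (every symbol on the right is already known nullable).
Not nullable: S — each has a terminal in every rule's right-hand side or depends on a non-nullable symbol.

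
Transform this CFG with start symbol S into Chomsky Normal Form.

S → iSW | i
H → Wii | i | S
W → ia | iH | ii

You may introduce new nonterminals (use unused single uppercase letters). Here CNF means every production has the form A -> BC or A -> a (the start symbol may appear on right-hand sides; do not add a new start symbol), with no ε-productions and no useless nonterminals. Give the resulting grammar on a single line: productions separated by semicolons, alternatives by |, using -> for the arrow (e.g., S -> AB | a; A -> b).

No ε-productions.
After unit-elimination: S -> i | iSW; H -> i | Wii | iSW; W -> iH | ia | ii.
TERM: introduce B -> a, A -> i and substitute in every rule of length ≥2.
BIN: H -> ASW becomes H -> AC, C -> SW; H -> WAA becomes H -> WD, D -> AA; S -> ASW becomes S -> AE, E -> SW.

S -> i | AE; A -> i; B -> a; C -> SW; D -> AA; E -> SW; H -> i | AC | WD; W -> AA | AB | AH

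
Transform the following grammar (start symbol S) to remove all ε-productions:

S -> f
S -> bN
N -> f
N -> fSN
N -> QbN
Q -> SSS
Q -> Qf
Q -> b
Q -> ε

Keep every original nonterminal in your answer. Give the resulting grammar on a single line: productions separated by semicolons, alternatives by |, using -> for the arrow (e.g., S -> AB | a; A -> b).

Nullable set: {Q}.
N -> QbN: Q nullable, giving QbN | bN.
Drop Q -> ε.
Q -> Qf: Q nullable, giving Qf | f.
Unchanged (no nullable symbols): S -> bN; S -> f; N -> f; N -> fSN; Q -> SSS; Q -> b.

S -> f | bN; N -> f | bN | QbN | fSN; Q -> b | f | Qf | SSS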